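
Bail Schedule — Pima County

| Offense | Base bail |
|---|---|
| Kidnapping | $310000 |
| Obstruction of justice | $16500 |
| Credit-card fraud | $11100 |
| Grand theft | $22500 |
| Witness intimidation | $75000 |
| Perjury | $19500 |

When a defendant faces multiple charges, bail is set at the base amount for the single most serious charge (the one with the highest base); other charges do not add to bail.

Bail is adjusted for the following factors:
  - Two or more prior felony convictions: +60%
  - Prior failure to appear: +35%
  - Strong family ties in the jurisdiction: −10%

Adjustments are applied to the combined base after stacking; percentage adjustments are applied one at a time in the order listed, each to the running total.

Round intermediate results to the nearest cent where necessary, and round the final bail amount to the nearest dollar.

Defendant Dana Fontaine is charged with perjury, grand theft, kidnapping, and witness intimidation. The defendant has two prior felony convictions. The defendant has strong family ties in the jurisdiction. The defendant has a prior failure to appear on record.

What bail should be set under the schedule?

$602640

Base amounts from the schedule: perjury $19500; grand theft $22500; kidnapping $310000; witness intimidation $75000.
Stacking rule: use the highest base only. Highest is kidnapping at $310000. Combined base = $310000.
Two or more prior felony convictions (+60%): $310000 × 1.6 = $496000.
Prior failure to appear (+35%): $496000 × 1.35 = $669600.
Strong family ties in the jurisdiction (−10%): $669600 × 0.9 = $602640.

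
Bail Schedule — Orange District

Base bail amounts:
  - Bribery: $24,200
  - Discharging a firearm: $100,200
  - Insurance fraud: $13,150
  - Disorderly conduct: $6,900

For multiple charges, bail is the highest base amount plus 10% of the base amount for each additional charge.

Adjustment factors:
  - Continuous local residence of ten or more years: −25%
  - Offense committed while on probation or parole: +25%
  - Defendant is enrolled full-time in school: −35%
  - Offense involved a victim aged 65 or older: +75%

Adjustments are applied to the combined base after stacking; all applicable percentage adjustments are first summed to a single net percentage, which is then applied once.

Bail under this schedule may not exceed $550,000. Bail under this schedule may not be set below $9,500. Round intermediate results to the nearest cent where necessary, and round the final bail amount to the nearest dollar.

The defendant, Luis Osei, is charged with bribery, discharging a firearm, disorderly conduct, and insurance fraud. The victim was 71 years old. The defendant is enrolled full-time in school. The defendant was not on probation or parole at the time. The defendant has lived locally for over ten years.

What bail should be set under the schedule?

$120,319

Base amounts from the schedule: bribery $24,200; discharging a firearm $100,200; disorderly conduct $6,900; insurance fraud $13,150.
Stacking rule: highest base plus 10% of each additional charge. Highest is discharging a firearm at $100,200. Additional: $24,200 × 10% = $2,420; $6,900 × 10% = $690; $13,150 × 10% = $1,315. Combined base = $100,200 + $4,425 = $104,625.
Net percentage adjustment: −25% −35% +75% = +15%. $104,625 × 1.15 = $120,318.75.
$120,318.75 is within the $550,000 maximum.
$120,318.75 is at or above the $9,500 minimum.
Rounded to the nearest dollar: $120,319.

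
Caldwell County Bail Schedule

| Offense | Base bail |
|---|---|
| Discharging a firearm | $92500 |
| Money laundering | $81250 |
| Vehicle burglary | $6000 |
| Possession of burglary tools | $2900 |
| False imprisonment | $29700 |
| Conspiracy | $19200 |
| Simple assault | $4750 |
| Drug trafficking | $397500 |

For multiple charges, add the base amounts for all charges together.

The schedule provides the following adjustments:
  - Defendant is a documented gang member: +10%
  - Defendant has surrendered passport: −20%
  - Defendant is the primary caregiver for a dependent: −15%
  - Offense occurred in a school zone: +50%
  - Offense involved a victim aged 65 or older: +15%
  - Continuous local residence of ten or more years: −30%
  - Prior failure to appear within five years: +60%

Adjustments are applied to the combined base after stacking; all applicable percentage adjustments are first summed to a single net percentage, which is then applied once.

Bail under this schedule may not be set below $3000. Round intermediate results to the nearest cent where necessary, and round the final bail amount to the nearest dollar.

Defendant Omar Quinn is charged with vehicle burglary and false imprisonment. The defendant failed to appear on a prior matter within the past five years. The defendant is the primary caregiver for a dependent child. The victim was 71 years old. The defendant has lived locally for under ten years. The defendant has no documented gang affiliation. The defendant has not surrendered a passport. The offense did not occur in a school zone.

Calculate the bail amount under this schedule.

Base amounts from the schedule: vehicle burglary $6000; false imprisonment $29700.
Stacking rule: sum of all bases. $6000 + $29700 = $35700.
Net percentage adjustment: −15% +15% +60% = +60%. $35700 × 1.6 = $57120.
$57120 is at or above the $3000 minimum.

$57120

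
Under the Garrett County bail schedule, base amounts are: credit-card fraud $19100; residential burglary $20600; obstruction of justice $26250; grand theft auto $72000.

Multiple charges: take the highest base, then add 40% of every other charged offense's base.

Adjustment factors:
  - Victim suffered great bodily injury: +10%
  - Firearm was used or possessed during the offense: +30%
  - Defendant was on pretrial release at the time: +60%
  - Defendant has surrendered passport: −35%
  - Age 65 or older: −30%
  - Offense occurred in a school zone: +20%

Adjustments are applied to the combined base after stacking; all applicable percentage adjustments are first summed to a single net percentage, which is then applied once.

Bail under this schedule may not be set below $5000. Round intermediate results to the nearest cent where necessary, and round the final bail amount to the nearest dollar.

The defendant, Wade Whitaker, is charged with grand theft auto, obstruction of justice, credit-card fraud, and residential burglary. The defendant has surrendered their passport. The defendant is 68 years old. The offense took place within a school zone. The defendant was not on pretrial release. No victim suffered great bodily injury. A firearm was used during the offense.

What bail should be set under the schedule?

Base amounts from the schedule: grand theft auto $72000; obstruction of justice $26250; credit-card fraud $19100; residential burglary $20600.
Stacking rule: highest base plus 40% of each additional charge. Highest is grand theft auto at $72000. Additional: $26250 × 40% = $10500; $19100 × 40% = $7640; $20600 × 40% = $8240. Combined base = $72000 + $26380 = $98380.
Net percentage adjustment: +30% −35% −30% +20% = −15%. $98380 × 0.85 = $83623.
$83623 is at or above the $5000 minimum.

$83623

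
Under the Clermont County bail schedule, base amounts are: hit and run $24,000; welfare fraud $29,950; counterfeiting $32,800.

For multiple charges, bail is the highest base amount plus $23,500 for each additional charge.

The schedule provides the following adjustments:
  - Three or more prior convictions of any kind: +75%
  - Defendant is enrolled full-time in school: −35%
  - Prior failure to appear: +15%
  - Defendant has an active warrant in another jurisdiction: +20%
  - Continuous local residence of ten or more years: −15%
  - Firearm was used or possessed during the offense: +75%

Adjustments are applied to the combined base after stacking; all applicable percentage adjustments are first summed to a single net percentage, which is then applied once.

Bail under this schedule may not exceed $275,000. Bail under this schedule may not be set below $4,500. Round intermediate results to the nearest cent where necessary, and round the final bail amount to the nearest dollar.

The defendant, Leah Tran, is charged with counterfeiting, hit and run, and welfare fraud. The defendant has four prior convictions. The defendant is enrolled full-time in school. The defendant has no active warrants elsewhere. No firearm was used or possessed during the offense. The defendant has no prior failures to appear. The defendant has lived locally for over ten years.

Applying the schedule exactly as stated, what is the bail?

Base amounts from the schedule: counterfeiting $32,800; hit and run $24,000; welfare fraud $29,950.
Stacking rule: highest base plus $23,500 per additional charge. Highest is counterfeiting at $32,800; 2 additional charges → +$47,000. Combined base = $79,800.
Net percentage adjustment: +75% −35% −15% = +25%. $79,800 × 1.25 = $99,750.
$99,750 is within the $275,000 maximum.
$99,750 is at or above the $4,500 minimum.

$99,750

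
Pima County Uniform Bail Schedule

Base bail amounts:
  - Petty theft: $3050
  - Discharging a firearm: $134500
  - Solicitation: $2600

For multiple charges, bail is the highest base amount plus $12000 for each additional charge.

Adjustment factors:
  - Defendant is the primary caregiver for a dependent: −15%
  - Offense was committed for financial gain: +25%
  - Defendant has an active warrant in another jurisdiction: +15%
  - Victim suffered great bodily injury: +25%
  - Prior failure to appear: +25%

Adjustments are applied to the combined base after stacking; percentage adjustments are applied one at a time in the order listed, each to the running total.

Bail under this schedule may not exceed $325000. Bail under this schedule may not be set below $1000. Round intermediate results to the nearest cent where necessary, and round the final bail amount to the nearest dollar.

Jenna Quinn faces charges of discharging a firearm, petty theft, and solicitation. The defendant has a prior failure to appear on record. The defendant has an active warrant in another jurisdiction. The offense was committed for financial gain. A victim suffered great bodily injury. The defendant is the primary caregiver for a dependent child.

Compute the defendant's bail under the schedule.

$302605

Base amounts from the schedule: discharging a firearm $134500; petty theft $3050; solicitation $2600.
Stacking rule: highest base plus $12000 per additional charge. Highest is discharging a firearm at $134500; 2 additional charges → +$24000. Combined base = $158500.
Defendant is the primary caregiver for a dependent (−15%): $158500 × 0.85 = $134725.
Offense was committed for financial gain (+25%): $134725 × 1.25 = $168406.25.
Defendant has an active warrant in another jurisdiction (+15%): $168406.25 × 1.15 = $193667.19.
Victim suffered great bodily injury (+25%): $193667.19 × 1.25 = $242083.99.
Prior failure to appear (+25%): $242083.99 × 1.25 = $302604.99.
$302604.99 is within the $325000 maximum.
$302604.99 is at or above the $1000 minimum.
Rounded to the nearest dollar: $302605.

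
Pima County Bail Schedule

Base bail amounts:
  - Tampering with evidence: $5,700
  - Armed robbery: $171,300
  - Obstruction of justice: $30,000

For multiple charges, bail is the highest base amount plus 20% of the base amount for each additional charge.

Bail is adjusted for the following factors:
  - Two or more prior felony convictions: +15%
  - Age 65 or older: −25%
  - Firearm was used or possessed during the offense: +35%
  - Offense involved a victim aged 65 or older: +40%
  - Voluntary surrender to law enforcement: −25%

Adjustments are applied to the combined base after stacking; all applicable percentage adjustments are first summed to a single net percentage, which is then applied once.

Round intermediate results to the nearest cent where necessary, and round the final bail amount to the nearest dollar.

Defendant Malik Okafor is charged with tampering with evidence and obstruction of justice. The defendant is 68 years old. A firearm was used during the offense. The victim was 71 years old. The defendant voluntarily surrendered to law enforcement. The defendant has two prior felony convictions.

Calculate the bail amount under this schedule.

Base amounts from the schedule: tampering with evidence $5,700; obstruction of justice $30,000.
Stacking rule: highest base plus 20% of each additional charge. Highest is obstruction of justice at $30,000. Additional: $5,700 × 20% = $1,140. Combined base = $30,000 + $1,140 = $31,140.
Net percentage adjustment: +15% −25% +35% +40% −25% = +40%. $31,140 × 1.4 = $43,596.

$43,596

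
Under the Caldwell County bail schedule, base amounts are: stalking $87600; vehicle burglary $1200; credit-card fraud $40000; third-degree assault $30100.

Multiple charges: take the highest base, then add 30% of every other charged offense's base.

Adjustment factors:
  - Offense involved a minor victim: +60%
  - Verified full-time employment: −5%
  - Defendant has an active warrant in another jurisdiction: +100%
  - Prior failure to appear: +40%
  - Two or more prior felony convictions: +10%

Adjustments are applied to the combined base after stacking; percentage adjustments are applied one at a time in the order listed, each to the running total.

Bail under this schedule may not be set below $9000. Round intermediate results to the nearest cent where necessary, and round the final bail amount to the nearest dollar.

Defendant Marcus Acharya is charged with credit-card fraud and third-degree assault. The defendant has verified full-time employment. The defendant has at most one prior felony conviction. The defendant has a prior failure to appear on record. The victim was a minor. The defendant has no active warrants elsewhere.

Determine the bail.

Base amounts from the schedule: credit-card fraud $40000; third-degree assault $30100.
Stacking rule: highest base plus 30% of each additional charge. Highest is credit-card fraud at $40000. Additional: $30100 × 30% = $9030. Combined base = $40000 + $9030 = $49030.
Offense involved a minor victim (+60%): $49030 × 1.6 = $78448.
Verified full-time employment (−5%): $78448 × 0.95 = $74525.60.
Prior failure to appear (+40%): $74525.60 × 1.4 = $104335.84.
$104335.84 is at or above the $9000 minimum.
Rounded to the nearest dollar: $104336.

$104336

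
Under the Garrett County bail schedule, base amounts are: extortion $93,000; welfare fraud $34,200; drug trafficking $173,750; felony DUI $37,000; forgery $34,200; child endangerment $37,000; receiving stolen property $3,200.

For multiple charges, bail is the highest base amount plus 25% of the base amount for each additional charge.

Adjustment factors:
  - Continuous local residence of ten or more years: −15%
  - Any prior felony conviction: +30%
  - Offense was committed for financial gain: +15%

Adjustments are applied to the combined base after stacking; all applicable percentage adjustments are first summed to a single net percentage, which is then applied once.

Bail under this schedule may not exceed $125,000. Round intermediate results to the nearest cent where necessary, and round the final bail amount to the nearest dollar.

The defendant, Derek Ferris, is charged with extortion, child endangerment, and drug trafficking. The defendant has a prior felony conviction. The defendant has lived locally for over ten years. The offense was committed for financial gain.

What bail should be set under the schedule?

Base amounts from the schedule: extortion $93,000; child endangerment $37,000; drug trafficking $173,750.
Stacking rule: highest base plus 25% of each additional charge. Highest is drug trafficking at $173,750. Additional: $93,000 × 25% = $23,250; $37,000 × 25% = $9,250. Combined base = $173,750 + $32,500 = $206,250.
Net percentage adjustment: −15% +30% +15% = +30%. $206,250 × 1.3 = $268,125.
Result $268,125 exceeds the maximum of $125,000; bail is capped at $125,000.

$125,000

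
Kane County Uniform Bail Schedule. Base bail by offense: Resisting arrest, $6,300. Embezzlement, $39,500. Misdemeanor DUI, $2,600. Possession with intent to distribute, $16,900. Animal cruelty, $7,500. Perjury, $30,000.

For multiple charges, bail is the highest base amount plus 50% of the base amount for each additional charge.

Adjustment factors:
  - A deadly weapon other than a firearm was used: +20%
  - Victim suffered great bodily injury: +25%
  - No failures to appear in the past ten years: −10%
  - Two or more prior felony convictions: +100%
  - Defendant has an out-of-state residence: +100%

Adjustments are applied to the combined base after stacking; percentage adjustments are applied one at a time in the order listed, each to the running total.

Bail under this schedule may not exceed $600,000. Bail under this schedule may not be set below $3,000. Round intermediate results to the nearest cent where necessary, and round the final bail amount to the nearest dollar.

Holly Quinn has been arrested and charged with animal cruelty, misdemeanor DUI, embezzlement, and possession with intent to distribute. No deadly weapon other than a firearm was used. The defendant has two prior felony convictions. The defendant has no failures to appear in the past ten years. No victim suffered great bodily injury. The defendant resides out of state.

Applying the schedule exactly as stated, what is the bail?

$190,800

Base amounts from the schedule: animal cruelty $7,500; misdemeanor DUI $2,600; embezzlement $39,500; possession with intent to distribute $16,900.
Stacking rule: highest base plus 50% of each additional charge. Highest is embezzlement at $39,500. Additional: $7,500 × 50% = $3,750; $2,600 × 50% = $1,300; $16,900 × 50% = $8,450. Combined base = $39,500 + $13,500 = $53,000.
No failures to appear in the past ten years (−10%): $53,000 × 0.9 = $47,700.
Two or more prior felony convictions (+100%): $47,700 × 2 = $95,400.
Defendant has an out-of-state residence (+100%): $95,400 × 2 = $190,800.
$190,800 is within the $600,000 maximum.
$190,800 is at or above the $3,000 minimum.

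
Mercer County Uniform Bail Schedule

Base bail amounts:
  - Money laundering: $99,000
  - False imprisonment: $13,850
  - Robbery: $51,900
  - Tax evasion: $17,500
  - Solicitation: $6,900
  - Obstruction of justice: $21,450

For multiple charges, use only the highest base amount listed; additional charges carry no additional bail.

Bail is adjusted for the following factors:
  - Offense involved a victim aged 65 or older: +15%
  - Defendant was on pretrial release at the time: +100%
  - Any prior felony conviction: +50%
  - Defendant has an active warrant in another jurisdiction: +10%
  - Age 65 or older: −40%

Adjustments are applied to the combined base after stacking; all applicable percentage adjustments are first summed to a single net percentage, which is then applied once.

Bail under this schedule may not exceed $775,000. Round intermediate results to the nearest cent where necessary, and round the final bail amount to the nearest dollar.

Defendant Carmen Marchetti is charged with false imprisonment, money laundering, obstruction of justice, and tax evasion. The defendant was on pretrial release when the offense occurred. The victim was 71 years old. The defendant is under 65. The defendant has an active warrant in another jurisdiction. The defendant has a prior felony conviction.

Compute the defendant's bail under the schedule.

$272,250

Base amounts from the schedule: false imprisonment $13,850; money laundering $99,000; obstruction of justice $21,450; tax evasion $17,500.
Stacking rule: use the highest base only. Highest is money laundering at $99,000. Combined base = $99,000.
Net percentage adjustment: +15% +100% +50% +10% = +175%. $99,000 × 2.75 = $272,250.
$272,250 is within the $775,000 maximum.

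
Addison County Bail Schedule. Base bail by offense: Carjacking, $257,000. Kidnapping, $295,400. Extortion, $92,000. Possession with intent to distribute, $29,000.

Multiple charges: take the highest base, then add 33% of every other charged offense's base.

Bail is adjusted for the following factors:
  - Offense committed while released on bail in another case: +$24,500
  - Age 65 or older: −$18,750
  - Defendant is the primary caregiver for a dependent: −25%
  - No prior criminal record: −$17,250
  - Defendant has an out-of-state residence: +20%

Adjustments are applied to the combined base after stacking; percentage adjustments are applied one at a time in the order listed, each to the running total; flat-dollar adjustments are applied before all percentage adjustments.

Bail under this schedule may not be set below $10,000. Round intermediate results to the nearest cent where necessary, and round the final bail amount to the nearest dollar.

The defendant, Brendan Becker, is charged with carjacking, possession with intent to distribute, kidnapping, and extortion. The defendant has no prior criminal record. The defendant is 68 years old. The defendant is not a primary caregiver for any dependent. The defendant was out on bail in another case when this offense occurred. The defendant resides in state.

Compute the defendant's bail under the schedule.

$408,640

Base amounts from the schedule: carjacking $257,000; possession with intent to distribute $29,000; kidnapping $295,400; extortion $92,000.
Stacking rule: highest base plus 33% of each additional charge. Highest is kidnapping at $295,400. Additional: $257,000 × 33% = $84,810; $29,000 × 33% = $9,570; $92,000 × 33% = $30,360. Combined base = $295,400 + $124,740 = $420,140.
Offense committed while released on bail in another case (+$24,500 flat): $420,140 + $24,500 = $444,640.
Age 65 or older (−$18,750 flat): $444,640 − $18,750 = $425,890.
No prior criminal record (−$17,250 flat): $425,890 − $17,250 = $408,640.
$408,640 is at or above the $10,000 minimum.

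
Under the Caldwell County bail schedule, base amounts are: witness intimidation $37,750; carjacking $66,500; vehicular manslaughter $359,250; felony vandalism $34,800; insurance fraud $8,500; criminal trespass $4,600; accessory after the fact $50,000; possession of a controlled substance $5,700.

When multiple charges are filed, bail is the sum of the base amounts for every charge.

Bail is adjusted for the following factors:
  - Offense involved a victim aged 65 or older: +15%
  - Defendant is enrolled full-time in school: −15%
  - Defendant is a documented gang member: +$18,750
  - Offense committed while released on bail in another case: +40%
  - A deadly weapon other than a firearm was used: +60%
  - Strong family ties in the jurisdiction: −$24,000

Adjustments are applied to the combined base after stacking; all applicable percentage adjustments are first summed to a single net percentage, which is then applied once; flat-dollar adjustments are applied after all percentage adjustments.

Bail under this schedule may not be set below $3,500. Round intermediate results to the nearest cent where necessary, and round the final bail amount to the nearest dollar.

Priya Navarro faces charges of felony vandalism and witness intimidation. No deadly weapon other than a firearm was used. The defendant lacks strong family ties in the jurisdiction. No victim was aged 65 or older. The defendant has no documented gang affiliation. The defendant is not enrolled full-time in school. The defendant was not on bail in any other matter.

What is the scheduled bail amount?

Base amounts from the schedule: felony vandalism $34,800; witness intimidation $37,750.
Stacking rule: sum of all bases. $34,800 + $37,750 = $72,550.
No adjustment factors apply to this defendant.
$72,550 is at or above the $3,500 minimum.

$72,550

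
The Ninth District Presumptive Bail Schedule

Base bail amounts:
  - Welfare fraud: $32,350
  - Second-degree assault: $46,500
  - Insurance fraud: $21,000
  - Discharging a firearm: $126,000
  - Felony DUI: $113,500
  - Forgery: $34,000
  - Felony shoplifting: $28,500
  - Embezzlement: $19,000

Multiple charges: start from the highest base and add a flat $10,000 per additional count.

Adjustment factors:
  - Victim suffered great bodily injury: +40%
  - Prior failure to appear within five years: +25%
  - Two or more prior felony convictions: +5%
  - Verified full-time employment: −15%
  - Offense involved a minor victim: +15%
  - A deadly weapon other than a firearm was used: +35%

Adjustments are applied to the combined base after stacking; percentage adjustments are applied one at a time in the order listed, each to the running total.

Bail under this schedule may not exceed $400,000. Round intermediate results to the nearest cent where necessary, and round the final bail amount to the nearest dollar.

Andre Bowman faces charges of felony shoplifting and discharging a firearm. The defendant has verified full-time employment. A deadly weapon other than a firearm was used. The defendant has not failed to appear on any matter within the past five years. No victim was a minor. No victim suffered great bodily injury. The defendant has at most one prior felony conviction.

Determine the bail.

$156,060

Base amounts from the schedule: felony shoplifting $28,500; discharging a firearm $126,000.
Stacking rule: highest base plus $10,000 per additional charge. Highest is discharging a firearm at $126,000; 1 additional charge → +$10,000. Combined base = $136,000.
Verified full-time employment (−15%): $136,000 × 0.85 = $115,600.
A deadly weapon other than a firearm was used (+35%): $115,600 × 1.35 = $156,060.
$156,060 is within the $400,000 maximum.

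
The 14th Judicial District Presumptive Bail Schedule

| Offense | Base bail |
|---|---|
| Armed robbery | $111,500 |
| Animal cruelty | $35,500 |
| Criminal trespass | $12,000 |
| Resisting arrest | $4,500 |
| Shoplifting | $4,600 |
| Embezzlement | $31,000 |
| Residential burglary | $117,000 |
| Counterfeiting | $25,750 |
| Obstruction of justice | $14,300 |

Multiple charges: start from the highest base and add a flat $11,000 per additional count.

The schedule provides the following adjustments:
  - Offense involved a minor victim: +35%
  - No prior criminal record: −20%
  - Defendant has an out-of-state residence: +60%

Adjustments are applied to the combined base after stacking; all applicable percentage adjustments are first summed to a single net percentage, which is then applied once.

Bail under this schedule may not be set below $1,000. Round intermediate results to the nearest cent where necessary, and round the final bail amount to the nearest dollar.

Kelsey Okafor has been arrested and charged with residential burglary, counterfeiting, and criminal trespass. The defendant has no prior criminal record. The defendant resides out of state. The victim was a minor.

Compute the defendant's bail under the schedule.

$243,250

Base amounts from the schedule: residential burglary $117,000; counterfeiting $25,750; criminal trespass $12,000.
Stacking rule: highest base plus $11,000 per additional charge. Highest is residential burglary at $117,000; 2 additional charges → +$22,000. Combined base = $139,000.
Net percentage adjustment: +35% −20% +60% = +75%. $139,000 × 1.75 = $243,250.
$243,250 is at or above the $1,000 minimum.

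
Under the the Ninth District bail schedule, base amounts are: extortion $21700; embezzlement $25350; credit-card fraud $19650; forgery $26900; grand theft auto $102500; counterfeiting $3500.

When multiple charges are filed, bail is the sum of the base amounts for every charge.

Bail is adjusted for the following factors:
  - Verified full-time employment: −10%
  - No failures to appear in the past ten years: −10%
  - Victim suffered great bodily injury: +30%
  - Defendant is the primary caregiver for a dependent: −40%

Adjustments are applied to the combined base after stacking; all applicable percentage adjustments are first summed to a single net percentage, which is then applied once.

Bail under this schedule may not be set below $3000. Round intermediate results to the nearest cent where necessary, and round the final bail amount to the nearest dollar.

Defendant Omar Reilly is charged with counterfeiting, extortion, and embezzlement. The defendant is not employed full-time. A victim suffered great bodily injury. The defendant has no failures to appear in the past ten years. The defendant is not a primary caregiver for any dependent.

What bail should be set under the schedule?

$60660

Base amounts from the schedule: counterfeiting $3500; extortion $21700; embezzlement $25350.
Stacking rule: sum of all bases. $3500 + $21700 + $25350 = $50550.
Net percentage adjustment: −10% +30% = +20%. $50550 × 1.2 = $60660.
$60660 is at or above the $3000 minimum.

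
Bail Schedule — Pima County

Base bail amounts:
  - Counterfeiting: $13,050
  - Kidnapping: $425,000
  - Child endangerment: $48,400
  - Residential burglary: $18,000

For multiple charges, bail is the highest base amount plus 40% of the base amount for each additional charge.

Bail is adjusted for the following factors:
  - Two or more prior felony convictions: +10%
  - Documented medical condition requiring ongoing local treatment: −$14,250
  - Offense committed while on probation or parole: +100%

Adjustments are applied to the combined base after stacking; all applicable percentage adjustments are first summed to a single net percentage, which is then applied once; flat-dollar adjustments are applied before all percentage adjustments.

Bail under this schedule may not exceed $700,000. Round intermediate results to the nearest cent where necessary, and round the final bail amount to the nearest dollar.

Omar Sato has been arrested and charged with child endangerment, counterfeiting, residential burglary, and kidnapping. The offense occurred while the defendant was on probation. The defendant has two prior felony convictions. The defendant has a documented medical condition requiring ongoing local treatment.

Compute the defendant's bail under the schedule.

Base amounts from the schedule: child endangerment $48,400; counterfeiting $13,050; residential burglary $18,000; kidnapping $425,000.
Stacking rule: highest base plus 40% of each additional charge. Highest is kidnapping at $425,000. Additional: $48,400 × 40% = $19,360; $13,050 × 40% = $5,220; $18,000 × 40% = $7,200. Combined base = $425,000 + $31,780 = $456,780.
Documented medical condition requiring ongoing local treatment (−$14,250 flat): $456,780 − $14,250 = $442,530.
Net percentage adjustment: +10% +100% = +110%. $442,530 × 2.1 = $929,313.
Result $929,313 exceeds the maximum of $700,000; bail is capped at $700,000.

$700,000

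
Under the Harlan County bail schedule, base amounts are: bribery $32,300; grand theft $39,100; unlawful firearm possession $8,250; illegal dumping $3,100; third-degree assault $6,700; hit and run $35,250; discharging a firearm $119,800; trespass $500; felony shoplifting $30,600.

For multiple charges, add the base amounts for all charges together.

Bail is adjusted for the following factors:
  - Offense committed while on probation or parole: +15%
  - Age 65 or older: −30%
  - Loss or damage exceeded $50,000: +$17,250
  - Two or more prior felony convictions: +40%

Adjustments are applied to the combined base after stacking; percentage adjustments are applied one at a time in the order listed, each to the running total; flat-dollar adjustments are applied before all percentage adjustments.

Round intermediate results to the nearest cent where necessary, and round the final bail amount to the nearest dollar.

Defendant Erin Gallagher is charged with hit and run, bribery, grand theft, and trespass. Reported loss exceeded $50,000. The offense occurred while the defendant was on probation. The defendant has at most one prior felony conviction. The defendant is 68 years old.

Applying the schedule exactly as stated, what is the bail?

$100,142

Base amounts from the schedule: hit and run $35,250; bribery $32,300; grand theft $39,100; trespass $500.
Stacking rule: sum of all bases. $35,250 + $32,300 + $39,100 + $500 = $107,150.
Loss or damage exceeded $50,000 (+$17,250 flat): $107,150 + $17,250 = $124,400.
Offense committed while on probation or parole (+15%): $124,400 × 1.15 = $143,060.
Age 65 or older (−30%): $143,060 × 0.7 = $100,142.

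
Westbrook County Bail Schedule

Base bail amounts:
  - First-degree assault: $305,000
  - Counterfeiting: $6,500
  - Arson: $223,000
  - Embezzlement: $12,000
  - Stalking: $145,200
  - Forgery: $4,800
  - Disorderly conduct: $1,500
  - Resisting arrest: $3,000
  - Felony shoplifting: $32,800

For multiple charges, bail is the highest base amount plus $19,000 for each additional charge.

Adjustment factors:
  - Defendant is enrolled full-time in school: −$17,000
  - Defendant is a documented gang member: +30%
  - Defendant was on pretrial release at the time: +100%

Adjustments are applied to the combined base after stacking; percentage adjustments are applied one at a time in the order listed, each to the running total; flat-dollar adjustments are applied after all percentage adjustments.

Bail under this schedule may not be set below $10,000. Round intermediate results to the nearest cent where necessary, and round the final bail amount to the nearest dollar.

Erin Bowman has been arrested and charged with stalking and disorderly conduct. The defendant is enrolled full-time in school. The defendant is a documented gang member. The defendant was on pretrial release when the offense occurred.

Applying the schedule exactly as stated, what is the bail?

Base amounts from the schedule: stalking $145,200; disorderly conduct $1,500.
Stacking rule: highest base plus $19,000 per additional charge. Highest is stalking at $145,200; 1 additional charge → +$19,000. Combined base = $164,200.
Defendant is a documented gang member (+30%): $164,200 × 1.3 = $213,460.
Defendant was on pretrial release at the time (+100%): $213,460 × 2 = $426,920.
Defendant is enrolled full-time in school (−$17,000 flat): $426,920 − $17,000 = $409,920.
$409,920 is at or above the $10,000 minimum.

$409,920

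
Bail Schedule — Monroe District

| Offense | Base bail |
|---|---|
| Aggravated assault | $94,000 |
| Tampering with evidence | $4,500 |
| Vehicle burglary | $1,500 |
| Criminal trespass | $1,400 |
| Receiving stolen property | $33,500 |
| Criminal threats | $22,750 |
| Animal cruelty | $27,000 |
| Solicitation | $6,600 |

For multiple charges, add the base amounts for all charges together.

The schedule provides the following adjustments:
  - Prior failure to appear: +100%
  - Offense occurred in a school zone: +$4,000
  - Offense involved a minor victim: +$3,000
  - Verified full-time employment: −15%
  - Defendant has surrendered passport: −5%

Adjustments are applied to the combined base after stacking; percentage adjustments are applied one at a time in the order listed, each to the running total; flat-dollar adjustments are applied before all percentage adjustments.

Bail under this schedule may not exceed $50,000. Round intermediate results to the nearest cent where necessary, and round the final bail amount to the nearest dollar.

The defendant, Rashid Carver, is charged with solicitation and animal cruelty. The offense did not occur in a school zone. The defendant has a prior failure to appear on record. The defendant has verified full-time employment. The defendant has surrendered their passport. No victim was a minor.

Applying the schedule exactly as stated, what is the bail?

Base amounts from the schedule: solicitation $6,600; animal cruelty $27,000.
Stacking rule: sum of all bases. $6,600 + $27,000 = $33,600.
Prior failure to appear (+100%): $33,600 × 2 = $67,200.
Verified full-time employment (−15%): $67,200 × 0.85 = $57,120.
Defendant has surrendered passport (−5%): $57,120 × 0.95 = $54,264.
Result $54,264 exceeds the maximum of $50,000; bail is capped at $50,000.

$50,000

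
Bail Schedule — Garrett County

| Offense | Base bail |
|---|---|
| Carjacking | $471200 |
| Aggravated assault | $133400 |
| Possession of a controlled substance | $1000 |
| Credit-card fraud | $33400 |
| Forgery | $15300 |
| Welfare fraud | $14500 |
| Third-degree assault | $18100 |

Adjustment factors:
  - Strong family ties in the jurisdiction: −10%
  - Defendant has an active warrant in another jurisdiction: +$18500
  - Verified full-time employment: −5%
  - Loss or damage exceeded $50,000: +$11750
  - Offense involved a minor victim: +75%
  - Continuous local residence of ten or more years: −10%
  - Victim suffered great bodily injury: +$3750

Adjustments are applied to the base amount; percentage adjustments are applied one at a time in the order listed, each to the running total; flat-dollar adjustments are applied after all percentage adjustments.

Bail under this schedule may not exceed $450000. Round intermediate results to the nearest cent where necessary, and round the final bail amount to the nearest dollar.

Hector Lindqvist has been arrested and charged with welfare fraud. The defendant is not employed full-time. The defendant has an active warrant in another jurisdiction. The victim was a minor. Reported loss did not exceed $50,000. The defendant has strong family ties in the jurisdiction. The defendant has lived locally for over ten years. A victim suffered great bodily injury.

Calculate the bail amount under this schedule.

$42804

Base amounts from the schedule: welfare fraud $14500.
Single charge. Combined base = $14500.
Strong family ties in the jurisdiction (−10%): $14500 × 0.9 = $13050.
Offense involved a minor victim (+75%): $13050 × 1.75 = $22837.50.
Continuous local residence of ten or more years (−10%): $22837.50 × 0.9 = $20553.75.
Defendant has an active warrant in another jurisdiction (+$18500 flat): $20553.75 + $18500 = $39053.75.
Victim suffered great bodily injury (+$3750 flat): $39053.75 + $3750 = $42803.75.
$42803.75 is within the $450000 maximum.
Rounded to the nearest dollar: $42804.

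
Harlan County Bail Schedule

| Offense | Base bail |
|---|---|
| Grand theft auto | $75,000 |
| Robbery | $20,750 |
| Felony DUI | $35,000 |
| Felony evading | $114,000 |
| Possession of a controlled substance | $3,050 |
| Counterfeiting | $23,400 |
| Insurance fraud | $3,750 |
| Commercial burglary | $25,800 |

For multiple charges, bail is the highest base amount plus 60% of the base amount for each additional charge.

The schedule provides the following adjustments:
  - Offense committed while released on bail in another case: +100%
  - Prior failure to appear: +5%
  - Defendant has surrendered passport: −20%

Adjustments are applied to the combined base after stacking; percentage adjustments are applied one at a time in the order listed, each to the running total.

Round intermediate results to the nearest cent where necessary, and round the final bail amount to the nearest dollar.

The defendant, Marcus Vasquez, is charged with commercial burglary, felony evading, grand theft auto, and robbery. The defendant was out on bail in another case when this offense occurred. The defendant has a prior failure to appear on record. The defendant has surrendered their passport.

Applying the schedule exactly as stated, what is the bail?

Base amounts from the schedule: commercial burglary $25,800; felony evading $114,000; grand theft auto $75,000; robbery $20,750.
Stacking rule: highest base plus 60% of each additional charge. Highest is felony evading at $114,000. Additional: $25,800 × 60% = $15,480; $75,000 × 60% = $45,000; $20,750 × 60% = $12,450. Combined base = $114,000 + $72,930 = $186,930.
Offense committed while released on bail in another case (+100%): $186,930 × 2 = $373,860.
Prior failure to appear (+5%): $373,860 × 1.05 = $392,553.
Defendant has surrendered passport (−20%): $392,553 × 0.8 = $314,042.40.
Rounded to the nearest dollar: $314,042.

$314,042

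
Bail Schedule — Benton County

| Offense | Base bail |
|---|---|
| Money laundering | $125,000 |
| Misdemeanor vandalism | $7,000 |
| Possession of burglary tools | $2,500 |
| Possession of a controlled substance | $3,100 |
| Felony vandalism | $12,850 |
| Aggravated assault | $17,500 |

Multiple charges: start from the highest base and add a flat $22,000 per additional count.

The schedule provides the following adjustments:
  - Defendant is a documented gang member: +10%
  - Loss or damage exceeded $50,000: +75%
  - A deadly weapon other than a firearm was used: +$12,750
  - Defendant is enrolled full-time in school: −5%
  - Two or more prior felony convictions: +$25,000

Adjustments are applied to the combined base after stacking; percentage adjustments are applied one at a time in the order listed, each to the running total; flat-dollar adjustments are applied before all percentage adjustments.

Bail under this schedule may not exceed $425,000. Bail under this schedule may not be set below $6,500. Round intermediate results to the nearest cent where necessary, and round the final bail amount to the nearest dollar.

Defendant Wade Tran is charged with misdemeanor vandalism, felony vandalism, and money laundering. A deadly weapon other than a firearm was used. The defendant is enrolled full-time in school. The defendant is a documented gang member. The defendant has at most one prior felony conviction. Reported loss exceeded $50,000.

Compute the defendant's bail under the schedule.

$332,375

Base amounts from the schedule: misdemeanor vandalism $7,000; felony vandalism $12,850; money laundering $125,000.
Stacking rule: highest base plus $22,000 per additional charge. Highest is money laundering at $125,000; 2 additional charges → +$44,000. Combined base = $169,000.
A deadly weapon other than a firearm was used (+$12,750 flat): $169,000 + $12,750 = $181,750.
Defendant is a documented gang member (+10%): $181,750 × 1.1 = $199,925.
Loss or damage exceeded $50,000 (+75%): $199,925 × 1.75 = $349,868.75.
Defendant is enrolled full-time in school (−5%): $349,868.75 × 0.95 = $332,375.31.
$332,375.31 is within the $425,000 maximum.
$332,375.31 is at or above the $6,500 minimum.
Rounded to the nearest dollar: $332,375.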